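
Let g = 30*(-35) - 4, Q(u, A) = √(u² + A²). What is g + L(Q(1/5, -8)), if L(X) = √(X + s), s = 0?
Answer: -1054 + √5*1601^(¼)/5 ≈ -1051.2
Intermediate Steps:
Q(u, A) = √(A² + u²)
L(X) = √X (L(X) = √(X + 0) = √X)
g = -1054 (g = -1050 - 4 = -1054)
g + L(Q(1/5, -8)) = -1054 + √(√((-8)² + (1/5)²)) = -1054 + √(√(64 + (⅕)²)) = -1054 + √(√(64 + 1/25)) = -1054 + √(√(1601/25)) = -1054 + √(√1601/5) = -1054 + √5*1601^(¼)/5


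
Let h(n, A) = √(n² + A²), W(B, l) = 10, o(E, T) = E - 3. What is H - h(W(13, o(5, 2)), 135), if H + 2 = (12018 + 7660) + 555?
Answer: 20231 - 5*√733 ≈ 20096.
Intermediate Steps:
o(E, T) = -3 + E
H = 20231 (H = -2 + ((12018 + 7660) + 555) = -2 + (19678 + 555) = -2 + 20233 = 20231)
h(n, A) = √(A² + n²)
H - h(W(13, o(5, 2)), 135) = 20231 - √(135² + 10²) = 20231 - √(18225 + 100) = 20231 - √18325 = 20231 - 5*√733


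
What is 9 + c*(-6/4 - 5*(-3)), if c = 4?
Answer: 63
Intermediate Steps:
9 + c*(-6/4 - 5*(-3)) = 9 + 4*(-6/4 - 5*(-3)) = 9 + 4*(-6*1/4 + 15) = 9 + 4*(-3/2 + 15) = 9 + 4*(27/2) = 9 + 54 = 63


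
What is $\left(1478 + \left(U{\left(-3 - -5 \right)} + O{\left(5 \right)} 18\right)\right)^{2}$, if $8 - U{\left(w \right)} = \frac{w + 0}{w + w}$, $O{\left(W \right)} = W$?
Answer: $\frac{9928801}{4} \approx 2.4822 \cdot 10^{6}$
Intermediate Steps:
$U{\left(w \right)} = \frac{15}{2}$ ($U{\left(w \right)} = 8 - \frac{w + 0}{w + w} = 8 - \frac{w}{2 w} = 8 - w \frac{1}{2 w} = 8 - \frac{1}{2} = \frac{15}{2}$)
$\left(1478 + \left(U{\left(-3 - -5 \right)} + O{\left(5 \right)} 18\right)\right)^{2} = \left(1478 + \left(\frac{15}{2} + 5 \cdot 18\right)\right)^{2} = \left(1478 + \left(\frac{15}{2} + 90\right)\right)^{2} = \left(1478 + \frac{195}{2}\right)^{2} = \left(\frac{3151}{2}\right)^{2} = \frac{9928801}{4}$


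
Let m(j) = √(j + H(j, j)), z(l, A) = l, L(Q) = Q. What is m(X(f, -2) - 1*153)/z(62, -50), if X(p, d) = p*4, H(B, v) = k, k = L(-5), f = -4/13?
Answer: 3*I*√2990/806 ≈ 0.20353*I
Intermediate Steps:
f = -4/13 (f = -4*1/13 = -4/13 ≈ -0.30769)
k = -5
H(B, v) = -5
X(p, d) = 4*p
m(j) = √(-5 + j) (m(j) = √(j - 5) = √(-5 + j))
m(X(f, -2) - 1*153)/z(62, -50) = √(-5 + (4*(-4/13) - 1*153))/62 = √(-5 + (-16/13 - 153))*(1/62) = √(-5 - 2005/13)*(1/62) = √(-2070/13)*(1/62) = (3*I*√2990/13)*(1/62) = 3*I*√2990/806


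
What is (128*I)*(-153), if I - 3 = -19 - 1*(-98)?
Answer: -1605888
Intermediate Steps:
I = 82 (I = 3 + (-19 - 1*(-98)) = 3 + (-19 + 98) = 3 + 79 = 82)
(128*I)*(-153) = (128*82)*(-153) = 10496*(-153) = -1605888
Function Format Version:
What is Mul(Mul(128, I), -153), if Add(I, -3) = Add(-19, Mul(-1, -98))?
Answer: -1605888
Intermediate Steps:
I = 82 (I = Add(3, Add(-19, Mul(-1, -98))) = Add(3, Add(-19, 98)) = Add(3, 79) = 82)
Mul(Mul(128, I), -153) = Mul(Mul(128, 82), -153) = Mul(10496, -153) = -1605888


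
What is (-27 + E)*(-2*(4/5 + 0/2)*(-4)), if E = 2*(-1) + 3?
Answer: -832/5 ≈ -166.40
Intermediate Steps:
E = 1 (E = -2 + 3 = 1)
(-27 + E)*(-2*(4/5 + 0/2)*(-4)) = (-27 + 1)*(-2*(4/5 + 0/2)*(-4)) = -26*(-2*(4*(1/5) + 0*(1/2)))*(-4) = -26*(-2*(4/5 + 0))*(-4) = -26*(-2*4/5)*(-4) = -(-208)*(-4)/5 = -26*32/5 = -832/5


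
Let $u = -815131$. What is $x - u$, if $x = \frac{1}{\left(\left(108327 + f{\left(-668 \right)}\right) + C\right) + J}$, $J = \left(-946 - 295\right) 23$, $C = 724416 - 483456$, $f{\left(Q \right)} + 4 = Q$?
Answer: $\frac{260900609433}{320072} \approx 8.1513 \cdot 10^{5}$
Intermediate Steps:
$f{\left(Q \right)} = -4 + Q$
$C = 240960$
$J = -28543$ ($J = \left(-1241\right) 23 = -28543$)
$x = \frac{1}{320072}$ ($x = \frac{1}{\left(\left(108327 - 672\right) + 240960\right) - 28543} = \frac{1}{\left(107655 + 240960\right) - 28543} = \frac{1}{348615 - 28543} = \frac{1}{320072} \approx 3.1243 \cdot 10^{-6}$)
$x - u = \frac{1}{320072} - -815131 = \frac{1}{320072} + 815131 = \frac{260900609433}{320072}$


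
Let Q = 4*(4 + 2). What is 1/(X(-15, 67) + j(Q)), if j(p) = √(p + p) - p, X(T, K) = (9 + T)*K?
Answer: -71/30238 - √3/45357 ≈ -0.0023862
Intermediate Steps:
X(T, K) = K*(9 + T)
Q = 24 (Q = 4*6 = 24)
j(p) = -p + √2*√p (j(p) = √(2*p) - p = √2*√p - p = -p + √2*√p)
1/(X(-15, 67) + j(Q)) = 1/(67*(9 - 15) + (-1*24 + √2*√24)) = 1/(67*(-6) + (-24 + √2*(2*√6))) = 1/(-402 + (-24 + 4*√3)) = 1/(-426 + 4*√3)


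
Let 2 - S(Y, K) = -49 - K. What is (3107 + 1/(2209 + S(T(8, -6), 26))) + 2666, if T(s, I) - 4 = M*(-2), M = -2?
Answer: 13197079/2286 ≈ 5773.0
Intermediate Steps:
T(s, I) = 8 (T(s, I) = 4 - 2*(-2) = 4 + 4 = 8)
S(Y, K) = 51 + K (S(Y, K) = 2 - (-49 - K) = 2 + (49 + K) = 51 + K)
(3107 + 1/(2209 + S(T(8, -6), 26))) + 2666 = (3107 + 1/(2209 + (51 + 26))) + 2666 = (3107 + 1/(2209 + 77)) + 2666 = (3107 + 1/2286) + 2666 = 7102603/2286 + 2666 = 13197079/2286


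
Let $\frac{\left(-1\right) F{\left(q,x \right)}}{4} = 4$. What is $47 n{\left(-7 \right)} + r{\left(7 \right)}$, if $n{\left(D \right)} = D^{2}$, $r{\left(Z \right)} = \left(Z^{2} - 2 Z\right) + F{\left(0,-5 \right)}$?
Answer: $2322$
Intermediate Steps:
$F{\left(q,x \right)} = -16$ ($F{\left(q,x \right)} = \left(-4\right) 4 = -16$)
$r{\left(Z \right)} = -16 + Z^{2} - 2 Z$ ($r{\left(Z \right)} = \left(Z^{2} - 2 Z\right) - 16 = -16 + Z^{2} - 2 Z$)
$47 n{\left(-7 \right)} + r{\left(7 \right)} = 47 \left(-7\right)^{2} - \left(30 - 49\right) = 47 \cdot 49 - -19 = 2303 + 19 = 2322$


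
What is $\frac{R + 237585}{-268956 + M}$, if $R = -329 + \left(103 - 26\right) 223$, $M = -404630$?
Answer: $- \frac{254427}{673586} \approx -0.37772$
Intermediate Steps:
$R = 16842$ ($R = -329 + 77 \cdot 223 = -329 + 17171 = 16842$)
$\frac{R + 237585}{-268956 + M} = \frac{16842 + 237585}{-268956 - 404630} = \frac{254427}{-673586} = 254427 \left(- \frac{1}{673586}\right) = - \frac{254427}{673586}$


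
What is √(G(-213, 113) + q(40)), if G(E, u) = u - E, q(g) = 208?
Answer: √534 ≈ 23.108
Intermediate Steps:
√(G(-213, 113) + q(40)) = √((113 - 1*(-213)) + 208) = √((113 + 213) + 208) = √(326 + 208) = √534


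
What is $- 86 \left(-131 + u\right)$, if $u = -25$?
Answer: $13416$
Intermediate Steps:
$- 86 \left(-131 + u\right) = - 86 \left(-131 - 25\right) = \left(-86\right) \left(-156\right) = 13416$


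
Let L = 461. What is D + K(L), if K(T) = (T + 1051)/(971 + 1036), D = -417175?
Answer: -93029857/223 ≈ -4.1717e+5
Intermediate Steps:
K(T) = 1051/2007 + T/2007 (K(T) = (1051 + T)/2007 = (1051 + T)*(1/2007) = 1051/2007 + T/2007)
D + K(L) = -417175 + (1051/2007 + (1/2007)*461) = -417175 + (1051/2007 + 461/2007) = -417175 + 168/223 = -93029857/223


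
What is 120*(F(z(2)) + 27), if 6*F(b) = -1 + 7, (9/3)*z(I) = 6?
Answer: 3360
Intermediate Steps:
z(I) = 2 (z(I) = (⅓)*6 = 2)
F(b) = 1 (F(b) = (-1 + 7)/6 = (⅙)*6 = 1)
120*(F(z(2)) + 27) = 120*(1 + 27) = 120*28 = 3360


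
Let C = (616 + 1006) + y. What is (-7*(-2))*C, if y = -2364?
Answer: -10388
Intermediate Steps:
C = -742 (C = (616 + 1006) - 2364 = 1622 - 2364 = -742)
(-7*(-2))*C = -7*(-2)*(-742) = 14*(-742) = -10388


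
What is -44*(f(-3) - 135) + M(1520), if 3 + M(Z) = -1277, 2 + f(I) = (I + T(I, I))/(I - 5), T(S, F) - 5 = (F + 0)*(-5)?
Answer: 9683/2 ≈ 4841.5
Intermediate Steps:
T(S, F) = 5 - 5*F (T(S, F) = 5 + (F + 0)*(-5) = 5 + F*(-5) = 5 - 5*F)
f(I) = -2 + (5 - 4*I)/(-5 + I) (f(I) = -2 + (I + (5 - 5*I))/(I - 5) = -2 + (5 - 4*I)/(-5 + I))
M(Z) = -1280 (M(Z) = -3 - 1277 = -1280)
-44*(f(-3) - 135) + M(1520) = -44*(3*(5 - 2*(-3))/(-5 - 3) - 135) - 1280 = -44*(3*(5 + 6)/(-8) - 135) - 1280 = -44*(3*(-⅛)*11 - 135) - 1280 = -44*(-33/8 - 135) - 1280 = -44*(-1113/8) - 1280 = 12243/2 - 1280 = 9683/2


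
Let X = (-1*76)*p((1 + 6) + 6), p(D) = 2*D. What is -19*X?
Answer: 37544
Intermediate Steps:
X = -1976 (X = (-1*76)*(2*((1 + 6) + 6)) = -152*(7 + 6) = -152*13 = -76*26 = -1976)
-19*X = -19*(-1976) = 37544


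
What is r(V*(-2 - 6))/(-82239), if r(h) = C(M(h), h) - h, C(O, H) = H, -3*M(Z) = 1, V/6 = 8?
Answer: 0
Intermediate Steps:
V = 48 (V = 6*8 = 48)
M(Z) = -⅓ (M(Z) = -⅓*1 = -⅓)
r(h) = 0 (r(h) = h - h = 0)
r(V*(-2 - 6))/(-82239) = 0/(-82239) = 0*(-1/82239) = 0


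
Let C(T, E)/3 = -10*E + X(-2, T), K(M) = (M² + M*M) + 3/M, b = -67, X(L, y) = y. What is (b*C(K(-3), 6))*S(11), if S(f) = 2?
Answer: 17286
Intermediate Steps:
K(M) = 2*M² + 3/M (K(M) = (M² + M²) + 3/M = 2*M² + 3/M)
C(T, E) = -30*E + 3*T (C(T, E) = 3*(-10*E + T) = 3*(T - 10*E) = -30*E + 3*T)
(b*C(K(-3), 6))*S(11) = -67*(-30*6 + 3*((3 + 2*(-3)³)/(-3)))*2 = -67*(-180 + 3*(-(3 + 2*(-27))/3))*2 = -67*(-180 + 3*(-(3 - 54)/3))*2 = -67*(-180 + 3*(-⅓*(-51)))*2 = -67*(-180 + 3*17)*2 = -67*(-180 + 51)*2 = -67*(-129)*2 = 8643*2 = 17286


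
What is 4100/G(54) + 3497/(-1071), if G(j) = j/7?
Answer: 1697159/3213 ≈ 528.22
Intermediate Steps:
G(j) = j/7 (G(j) = j*(1/7) = j/7)
4100/G(54) + 3497/(-1071) = 4100/(((1/7)*54)) + 3497/(-1071) = 4100/(54/7) + 3497*(-1/1071) = 4100*(7/54) - 3497/1071 = 14350/27 - 3497/1071 = 1697159/3213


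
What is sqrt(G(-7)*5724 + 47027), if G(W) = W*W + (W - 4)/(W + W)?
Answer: sqrt(16268021)/7 ≈ 576.19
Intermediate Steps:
G(W) = W**2 + (-4 + W)/(2*W) (G(W) = W**2 + (-4 + W)/((2*W)) = W**2 + (-4 + W)*(1/(2*W)) = W**2 + (-4 + W)/(2*W))
sqrt(G(-7)*5724 + 47027) = sqrt(((-2 + (-7)**3 + (1/2)*(-7))/(-7))*5724 + 47027) = sqrt(-(-2 - 343 - 7/2)/7*5724 + 47027) = sqrt(-1/7*(-697/2)*5724 + 47027) = sqrt((697/14)*5724 + 47027) = sqrt(1994814/7 + 47027) = sqrt(2324003/7) = sqrt(16268021)/7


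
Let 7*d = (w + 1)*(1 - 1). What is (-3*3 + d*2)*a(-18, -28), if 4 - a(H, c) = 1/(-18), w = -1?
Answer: -73/2 ≈ -36.500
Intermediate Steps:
a(H, c) = 73/18 (a(H, c) = 4 - 1/(-18) = 4 - 1*(-1/18) = 4 + 1/18 = 73/18)
d = 0 (d = ((-1 + 1)*(1 - 1))/7 = (0*0)/7 = (⅐)*0 = 0)
(-3*3 + d*2)*a(-18, -28) = (-3*3 + 0*2)*(73/18) = (-9 + 0)*(73/18) = -9*73/18 = -73/2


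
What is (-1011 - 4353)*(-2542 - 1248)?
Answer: 20329560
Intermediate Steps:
(-1011 - 4353)*(-2542 - 1248) = -5364*(-3790) = 20329560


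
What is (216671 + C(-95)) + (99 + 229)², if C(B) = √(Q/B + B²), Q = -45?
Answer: 324255 + 2*√814549/19 ≈ 3.2435e+5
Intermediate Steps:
C(B) = √(B² - 45/B) (C(B) = √(-45/B + B²) = √(B² - 45/B))
(216671 + C(-95)) + (99 + 229)² = (216671 + √((-45 + (-95)³)/(-95))) + (99 + 229)² = (216671 + √(-(-45 - 857375)/95)) + 328² = (216671 + √(-1/95*(-857420))) + 107584 = (216671 + √(171484/19)) + 107584 = (216671 + 2*√814549/19) + 107584 = 324255 + 2*√814549/19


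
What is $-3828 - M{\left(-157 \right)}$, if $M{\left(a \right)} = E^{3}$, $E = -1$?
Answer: $-3827$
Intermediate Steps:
$M{\left(a \right)} = -1$ ($M{\left(a \right)} = \left(-1\right)^{3} = -1$)
$-3828 - M{\left(-157 \right)} = -3828 - -1 = -3828 + 1 = -3827$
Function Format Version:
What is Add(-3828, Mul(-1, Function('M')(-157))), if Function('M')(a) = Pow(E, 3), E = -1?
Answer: -3827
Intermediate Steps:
Function('M')(a) = -1 (Function('M')(a) = Pow(-1, 3) = -1)
Add(-3828, Mul(-1, Function('M')(-157))) = Add(-3828, Mul(-1, -1)) = Add(-3828, 1) = -3827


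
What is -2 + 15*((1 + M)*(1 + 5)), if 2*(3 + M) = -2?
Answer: -272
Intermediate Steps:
M = -4 (M = -3 + (½)*(-2) = -3 - 1 = -4)
-2 + 15*((1 + M)*(1 + 5)) = -2 + 15*((1 - 4)*(1 + 5)) = -2 + 15*(-3*6) = -2 + 15*(-18) = -2 - 270 = -272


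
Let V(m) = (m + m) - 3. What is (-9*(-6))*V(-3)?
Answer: -486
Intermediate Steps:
V(m) = -3 + 2*m (V(m) = 2*m - 3 = -3 + 2*m)
(-9*(-6))*V(-3) = (-9*(-6))*(-3 + 2*(-3)) = 54*(-3 - 6) = 54*(-9) = -486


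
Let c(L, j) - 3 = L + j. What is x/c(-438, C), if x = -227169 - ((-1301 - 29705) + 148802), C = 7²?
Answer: 344965/386 ≈ 893.69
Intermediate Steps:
C = 49
c(L, j) = 3 + L + j (c(L, j) = 3 + (L + j) = 3 + L + j)
x = -344965 (x = -227169 - (-31006 + 148802) = -227169 - 1*117796 = -227169 - 117796 = -344965)
x/c(-438, C) = -344965/(3 - 438 + 49) = -344965/(-386) = -344965*(-1/386) = 344965/386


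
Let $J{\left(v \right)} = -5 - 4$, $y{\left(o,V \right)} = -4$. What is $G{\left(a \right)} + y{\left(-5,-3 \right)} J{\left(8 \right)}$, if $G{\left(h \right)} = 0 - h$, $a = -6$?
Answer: $42$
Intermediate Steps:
$G{\left(h \right)} = - h$
$J{\left(v \right)} = -9$ ($J{\left(v \right)} = -5 - 4 = -9$)
$G{\left(a \right)} + y{\left(-5,-3 \right)} J{\left(8 \right)} = \left(-1\right) \left(-6\right) - -36 = 6 + 36 = 42$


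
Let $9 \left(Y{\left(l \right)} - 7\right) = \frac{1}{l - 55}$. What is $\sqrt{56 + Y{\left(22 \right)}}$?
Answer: $\frac{\sqrt{617430}}{99} \approx 7.937$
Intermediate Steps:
$Y{\left(l \right)} = 7 + \frac{1}{9 \left(-55 + l\right)}$ ($Y{\left(l \right)} = 7 + \frac{1}{9 \left(l - 55\right)} = 7 + \frac{1}{9 \left(-55 + l\right)}$)
$\sqrt{56 + Y{\left(22 \right)}} = \sqrt{56 + \frac{-3464 + 63 \cdot 22}{9 \left(-55 + 22\right)}} = \sqrt{56 + \frac{-3464 + 1386}{9 \left(-33\right)}} = \sqrt{56 + \frac{1}{9} \left(- \frac{1}{33}\right) \left(-2078\right)} = \sqrt{56 + \frac{2078}{297}} = \sqrt{\frac{18710}{297}} = \frac{\sqrt{617430}}{99}$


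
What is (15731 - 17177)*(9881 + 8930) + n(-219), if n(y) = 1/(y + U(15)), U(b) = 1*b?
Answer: -5548944025/204 ≈ -2.7201e+7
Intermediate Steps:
U(b) = b
n(y) = 1/(15 + y) (n(y) = 1/(y + 15) = 1/(15 + y))
(15731 - 17177)*(9881 + 8930) + n(-219) = (15731 - 17177)*(9881 + 8930) + 1/(15 - 219) = -1446*18811 + 1/(-204) = -27200706 - 1/204 = -5548944025/204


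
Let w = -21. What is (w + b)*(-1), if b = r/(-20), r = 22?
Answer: 221/10 ≈ 22.100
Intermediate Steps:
b = -11/10 (b = 22/(-20) = 22*(-1/20) = -11/10 ≈ -1.1000)
(w + b)*(-1) = (-21 - 11/10)*(-1) = -221/10*(-1) = 221/10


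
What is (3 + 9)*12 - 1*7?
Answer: 137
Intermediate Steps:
(3 + 9)*12 - 1*7 = 12*12 - 7 = 144 - 7 = 137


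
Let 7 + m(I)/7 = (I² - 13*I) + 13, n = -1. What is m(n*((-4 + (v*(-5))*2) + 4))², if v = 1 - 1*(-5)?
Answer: 391327524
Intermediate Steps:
v = 6 (v = 1 + 5 = 6)
m(I) = 42 - 91*I + 7*I² (m(I) = -49 + 7*((I² - 13*I) + 13) = -49 + 7*(13 + I² - 13*I) = -49 + (91 - 91*I + 7*I²) = 42 - 91*I + 7*I²)
m(n*((-4 + (v*(-5))*2) + 4))² = (42 - (-91)*((-4 + (6*(-5))*2) + 4) + 7*(-((-4 + (6*(-5))*2) + 4))²)² = (42 - (-91)*((-4 - 30*2) + 4) + 7*(-((-4 - 30*2) + 4))²)² = (42 - (-91)*((-4 - 60) + 4) + 7*(-((-4 - 60) + 4))²)² = (42 - (-91)*(-64 + 4) + 7*(-(-64 + 4))²)² = (42 - (-91)*(-60) + 7*(-1*(-60))²)² = (42 - 91*60 + 7*60²)² = (42 - 5460 + 7*3600)² = (42 - 5460 + 25200)² = 19782² = 391327524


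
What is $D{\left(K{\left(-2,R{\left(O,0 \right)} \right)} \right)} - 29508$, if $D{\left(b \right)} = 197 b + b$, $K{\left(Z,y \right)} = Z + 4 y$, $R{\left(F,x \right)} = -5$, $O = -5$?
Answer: $-33864$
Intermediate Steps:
$D{\left(b \right)} = 198 b$
$D{\left(K{\left(-2,R{\left(O,0 \right)} \right)} \right)} - 29508 = 198 \left(-2 + 4 \left(-5\right)\right) - 29508 = 198 \left(-2 - 20\right) - 29508 = 198 \left(-22\right) - 29508 = -4356 - 29508 = -33864$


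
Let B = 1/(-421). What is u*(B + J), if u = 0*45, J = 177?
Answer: 0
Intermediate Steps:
u = 0
B = -1/421 ≈ -0.0023753
u*(B + J) = 0*(-1/421 + 177) = 0*(74516/421) = 0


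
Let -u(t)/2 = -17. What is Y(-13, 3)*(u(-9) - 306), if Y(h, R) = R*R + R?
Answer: -3264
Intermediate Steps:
Y(h, R) = R + R² (Y(h, R) = R² + R = R + R²)
u(t) = 34 (u(t) = -2*(-17) = 34)
Y(-13, 3)*(u(-9) - 306) = (3*(1 + 3))*(34 - 306) = (3*4)*(-272) = 12*(-272) = -3264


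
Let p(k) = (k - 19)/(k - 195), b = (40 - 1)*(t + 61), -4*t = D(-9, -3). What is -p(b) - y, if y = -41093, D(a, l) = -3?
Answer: 363786772/8853 ≈ 41092.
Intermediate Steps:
t = ¾ (t = -¼*(-3) = ¾ ≈ 0.75000)
b = 9633/4 (b = (40 - 1)*(¾ + 61) = 39*(247/4) = 9633/4 ≈ 2408.3)
p(k) = (-19 + k)/(-195 + k)
-p(b) - y = -(-19 + 9633/4)/(-195 + 9633/4) - 1*(-41093) = -9557/(8853/4*4) + 41093 = -4*9557/(8853*4) + 41093 = -1*9557/8853 + 41093 = -9557/8853 + 41093 = 363786772/8853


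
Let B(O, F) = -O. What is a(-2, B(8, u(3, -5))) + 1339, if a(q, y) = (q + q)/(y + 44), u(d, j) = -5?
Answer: 12050/9 ≈ 1338.9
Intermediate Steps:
a(q, y) = 2*q/(44 + y) (a(q, y) = (2*q)/(44 + y) = 2*q/(44 + y))
a(-2, B(8, u(3, -5))) + 1339 = 2*(-2)/(44 - 1*8) + 1339 = 2*(-2)/(44 - 8) + 1339 = 2*(-2)/36 + 1339 = 2*(-2)*(1/36) + 1339 = -1/9 + 1339 = 12050/9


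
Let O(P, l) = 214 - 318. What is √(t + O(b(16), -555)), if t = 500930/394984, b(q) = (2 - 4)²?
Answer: I*√1001714133219/98746 ≈ 10.136*I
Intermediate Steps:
b(q) = 4 (b(q) = (-2)² = 4)
t = 250465/197492 (t = 500930*(1/394984) = 250465/197492 ≈ 1.2682)
O(P, l) = -104
√(t + O(b(16), -555)) = √(250465/197492 - 104) = √(-20288703/197492) = I*√1001714133219/98746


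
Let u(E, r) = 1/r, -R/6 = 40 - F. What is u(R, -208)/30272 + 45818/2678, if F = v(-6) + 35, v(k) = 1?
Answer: 11096019865/648547328 ≈ 17.109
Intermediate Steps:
F = 36 (F = 1 + 35 = 36)
R = -24 (R = -6*(40 - 1*36) = -6*(40 - 36) = -6*4 = -24)
u(R, -208)/30272 + 45818/2678 = 1/(-208*30272) + 45818/2678 = -1/208*1/30272 + 45818*(1/2678) = -1/6296576 + 22909/1339 = 11096019865/648547328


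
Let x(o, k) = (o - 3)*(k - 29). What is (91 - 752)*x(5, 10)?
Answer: 25118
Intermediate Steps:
x(o, k) = (-29 + k)*(-3 + o) (x(o, k) = (-3 + o)*(-29 + k) = (-29 + k)*(-3 + o))
(91 - 752)*x(5, 10) = (91 - 752)*(87 - 29*5 - 3*10 + 10*5) = -661*(87 - 145 - 30 + 50) = -661*(-38) = 25118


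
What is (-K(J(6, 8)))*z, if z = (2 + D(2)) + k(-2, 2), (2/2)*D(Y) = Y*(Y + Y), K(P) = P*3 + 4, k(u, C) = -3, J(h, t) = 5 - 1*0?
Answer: -133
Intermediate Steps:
J(h, t) = 5 (J(h, t) = 5 + 0 = 5)
K(P) = 4 + 3*P (K(P) = 3*P + 4 = 4 + 3*P)
D(Y) = 2*Y² (D(Y) = Y*(Y + Y) = Y*(2*Y) = 2*Y²)
z = 7 (z = (2 + 2*2²) - 3 = (2 + 2*4) - 3 = (2 + 8) - 3 = 10 - 3 = 7)
(-K(J(6, 8)))*z = -(4 + 3*5)*7 = -(4 + 15)*7 = -1*19*7 = -19*7 = -133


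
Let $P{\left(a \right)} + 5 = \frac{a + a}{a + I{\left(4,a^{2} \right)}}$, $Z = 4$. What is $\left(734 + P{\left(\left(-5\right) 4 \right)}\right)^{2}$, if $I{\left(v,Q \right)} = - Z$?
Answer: $\frac{4804864}{9} \approx 5.3387 \cdot 10^{5}$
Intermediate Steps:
$I{\left(v,Q \right)} = -4$ ($I{\left(v,Q \right)} = \left(-1\right) 4 = -4$)
$P{\left(a \right)} = -5 + \frac{2 a}{-4 + a}$ ($P{\left(a \right)} = -5 + \frac{a + a}{a - 4} = -5 + \frac{2 a}{-4 + a}$)
$\left(734 + P{\left(\left(-5\right) 4 \right)}\right)^{2} = \left(734 + \frac{20 - 3 \left(\left(-5\right) 4\right)}{-4 - 20}\right)^{2} = \left(734 + \frac{20 - -60}{-4 - 20}\right)^{2} = \left(734 + \frac{20 + 60}{-24}\right)^{2} = \left(734 - \frac{10}{3}\right)^{2} = \left(\frac{2192}{3}\right)^{2} = \frac{4804864}{9}$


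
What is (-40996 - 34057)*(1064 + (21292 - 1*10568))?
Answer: -884724764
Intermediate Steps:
(-40996 - 34057)*(1064 + (21292 - 1*10568)) = -75053*(1064 + (21292 - 10568)) = -75053*(1064 + 10724) = -75053*11788 = -884724764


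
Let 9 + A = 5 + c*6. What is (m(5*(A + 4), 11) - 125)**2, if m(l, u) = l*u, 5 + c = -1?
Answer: 4431025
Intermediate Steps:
c = -6 (c = -5 - 1 = -6)
A = -40 (A = -9 + (5 - 6*6) = -9 + (5 - 36) = -9 - 31 = -40)
(m(5*(A + 4), 11) - 125)**2 = ((5*(-40 + 4))*11 - 125)**2 = ((5*(-36))*11 - 125)**2 = (-180*11 - 125)**2 = (-1980 - 125)**2 = (-2105)**2 = 4431025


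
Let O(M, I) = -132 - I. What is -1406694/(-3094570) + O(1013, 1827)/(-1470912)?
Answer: 345864224593/758640024640 ≈ 0.45590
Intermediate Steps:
-1406694/(-3094570) + O(1013, 1827)/(-1470912) = -1406694/(-3094570) + (-132 - 1*1827)/(-1470912) = -1406694*(-1/3094570) + (-132 - 1827)*(-1/1470912) = 703347/1547285 - 1959*(-1/1470912) = 703347/1547285 + 653/490304 = 345864224593/758640024640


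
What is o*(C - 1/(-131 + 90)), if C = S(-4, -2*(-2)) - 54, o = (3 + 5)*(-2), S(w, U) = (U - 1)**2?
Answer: 29504/41 ≈ 719.61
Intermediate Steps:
S(w, U) = (-1 + U)**2
o = -16 (o = 8*(-2) = -16)
C = -45 (C = (-1 - 2*(-2))**2 - 54 = (-1 + 4)**2 - 54 = 3**2 - 54 = 9 - 54 = -45)
o*(C - 1/(-131 + 90)) = -16*(-45 - 1/(-131 + 90)) = -16*(-45 - 1/(-41)) = -16*(-45 - 1*(-1/41)) = -16*(-45 + 1/41) = -16*(-1844/41) = 29504/41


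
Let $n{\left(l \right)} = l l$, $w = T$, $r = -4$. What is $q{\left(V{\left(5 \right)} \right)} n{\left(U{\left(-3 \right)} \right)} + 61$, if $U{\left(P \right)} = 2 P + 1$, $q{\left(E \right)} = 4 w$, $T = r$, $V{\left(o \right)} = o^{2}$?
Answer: $-339$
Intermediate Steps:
$T = -4$
$w = -4$
$q{\left(E \right)} = -16$ ($q{\left(E \right)} = 4 \left(-4\right) = -16$)
$U{\left(P \right)} = 1 + 2 P$
$n{\left(l \right)} = l^{2}$
$q{\left(V{\left(5 \right)} \right)} n{\left(U{\left(-3 \right)} \right)} + 61 = - 16 \left(1 + 2 \left(-3\right)\right)^{2} + 61 = - 16 \left(1 - 6\right)^{2} + 61 = - 16 \left(-5\right)^{2} + 61 = \left(-16\right) 25 + 61 = -400 + 61 = -339$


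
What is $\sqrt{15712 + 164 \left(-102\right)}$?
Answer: $2 i \sqrt{254} \approx 31.875 i$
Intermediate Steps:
$\sqrt{15712 + 164 \left(-102\right)} = \sqrt{15712 - 16728} = \sqrt{-1016} = 2 i \sqrt{254}$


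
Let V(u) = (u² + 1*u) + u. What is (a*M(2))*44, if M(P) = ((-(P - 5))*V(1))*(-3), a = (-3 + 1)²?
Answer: -4752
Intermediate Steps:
V(u) = u² + 2*u (V(u) = (u² + u) + u = (u + u²) + u = u² + 2*u)
a = 4 (a = (-2)² = 4)
M(P) = -45 + 9*P (M(P) = ((-(P - 5))*(1*(2 + 1)))*(-3) = ((-(-5 + P))*(1*3))*(-3) = ((5 - P)*3)*(-3) = (15 - 3*P)*(-3) = -45 + 9*P)
(a*M(2))*44 = (4*(-45 + 9*2))*44 = (4*(-45 + 18))*44 = (4*(-27))*44 = -108*44 = -4752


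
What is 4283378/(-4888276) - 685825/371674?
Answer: -618065265309/227105636753 ≈ -2.7215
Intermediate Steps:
4283378/(-4888276) - 685825/371674 = 4283378*(-1/4888276) - 685825*1/371674 = -2141689/2444138 - 685825/371674 = -618065265309/227105636753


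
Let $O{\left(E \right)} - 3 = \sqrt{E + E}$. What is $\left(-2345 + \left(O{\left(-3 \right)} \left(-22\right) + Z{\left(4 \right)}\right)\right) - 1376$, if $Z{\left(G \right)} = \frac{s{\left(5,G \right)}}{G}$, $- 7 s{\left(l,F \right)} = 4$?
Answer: $- \frac{26510}{7} - 22 i \sqrt{6} \approx -3787.1 - 53.889 i$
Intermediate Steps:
$s{\left(l,F \right)} = - \frac{4}{7}$ ($s{\left(l,F \right)} = \left(- \frac{1}{7}\right) 4 = - \frac{4}{7}$)
$O{\left(E \right)} = 3 + \sqrt{2} \sqrt{E}$ ($O{\left(E \right)} = 3 + \sqrt{E + E} = 3 + \sqrt{2 E} = 3 + \sqrt{2} \sqrt{E}$)
$Z{\left(G \right)} = - \frac{4}{7 G}$
$\left(-2345 + \left(O{\left(-3 \right)} \left(-22\right) + Z{\left(4 \right)}\right)\right) - 1376 = \left(-2345 + \left(\left(3 + \sqrt{2} \sqrt{-3}\right) \left(-22\right) - \frac{4}{7 \cdot 4}\right)\right) - 1376 = \left(-2345 + \left(\left(3 + \sqrt{2} i \sqrt{3}\right) \left(-22\right) - \frac{1}{7}\right)\right) - 1376 = \left(-2345 - \left(\frac{1}{7} - \left(3 + i \sqrt{6}\right) \left(-22\right)\right)\right) - 1376 = \left(-2345 - \left(\frac{463}{7} + 22 i \sqrt{6}\right)\right) - 1376 = \left(- \frac{16878}{7} - 22 i \sqrt{6}\right) - 1376 = - \frac{26510}{7} - 22 i \sqrt{6}$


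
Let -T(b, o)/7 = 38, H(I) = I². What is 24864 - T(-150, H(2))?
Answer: 25130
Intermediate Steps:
T(b, o) = -266 (T(b, o) = -7*38 = -266)
24864 - T(-150, H(2)) = 24864 - 1*(-266) = 24864 + 266 = 25130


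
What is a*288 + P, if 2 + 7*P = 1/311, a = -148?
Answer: -92793069/2177 ≈ -42624.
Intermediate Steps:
P = -621/2177 (P = -2/7 + (1/7)/311 = -2/7 + (1/7)*(1/311) = -2/7 + 1/2177 = -621/2177 ≈ -0.28525)
a*288 + P = -148*288 - 621/2177 = -42624 - 621/2177 = -92793069/2177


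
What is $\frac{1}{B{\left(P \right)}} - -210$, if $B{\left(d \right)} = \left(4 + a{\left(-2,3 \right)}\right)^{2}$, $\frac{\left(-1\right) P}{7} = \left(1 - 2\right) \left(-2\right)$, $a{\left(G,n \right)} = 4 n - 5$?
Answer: $\frac{25411}{121} \approx 210.01$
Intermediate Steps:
$a{\left(G,n \right)} = -5 + 4 n$
$P = -14$ ($P = - 7 \left(1 - 2\right) \left(-2\right) = - 7 \left(\left(-1\right) \left(-2\right)\right) = \left(-7\right) 2 = -14$)
$B{\left(d \right)} = 121$ ($B{\left(d \right)} = \left(4 + \left(-5 + 4 \cdot 3\right)\right)^{2} = \left(4 + \left(-5 + 12\right)\right)^{2} = \left(4 + 7\right)^{2} = 11^{2} = 121$)
$\frac{1}{B{\left(P \right)}} - -210 = \frac{1}{121} - -210 = \frac{1}{121} + 210 = \frac{25411}{121}$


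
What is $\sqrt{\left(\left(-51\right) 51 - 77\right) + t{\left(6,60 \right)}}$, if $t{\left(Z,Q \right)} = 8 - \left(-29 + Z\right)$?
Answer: $i \sqrt{2647} \approx 51.449 i$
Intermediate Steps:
$t{\left(Z,Q \right)} = 37 - Z$ ($t{\left(Z,Q \right)} = 8 - \left(-29 + Z\right) = 37 - Z$)
$\sqrt{\left(\left(-51\right) 51 - 77\right) + t{\left(6,60 \right)}} = \sqrt{\left(\left(-51\right) 51 - 77\right) + \left(37 - 6\right)} = \sqrt{\left(-2601 - 77\right) + \left(37 - 6\right)} = \sqrt{-2678 + 31} = \sqrt{-2647} = i \sqrt{2647}$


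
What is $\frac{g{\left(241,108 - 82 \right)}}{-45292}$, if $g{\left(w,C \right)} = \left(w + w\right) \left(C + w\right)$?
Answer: $- \frac{64347}{22646} \approx -2.8414$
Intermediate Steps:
$g{\left(w,C \right)} = 2 w \left(C + w\right)$
$\frac{g{\left(241,108 - 82 \right)}}{-45292} = \frac{2 \cdot 241 \left(\left(108 - 82\right) + 241\right)}{-45292} = 2 \cdot 241 \left(26 + 241\right) \left(- \frac{1}{45292}\right) = 2 \cdot 241 \cdot 267 \left(- \frac{1}{45292}\right) = 128694 \left(- \frac{1}{45292}\right) = - \frac{64347}{22646}$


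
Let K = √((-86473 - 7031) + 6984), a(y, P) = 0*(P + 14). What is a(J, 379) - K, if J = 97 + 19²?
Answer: -2*I*√21630 ≈ -294.14*I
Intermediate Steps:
J = 458 (J = 97 + 361 = 458)
a(y, P) = 0 (a(y, P) = 0*(14 + P) = 0)
K = 2*I*√21630 (K = √(-93504 + 6984) = √(-86520) = 2*I*√21630 ≈ 294.14*I)
a(J, 379) - K = 0 - 2*I*√21630 = -2*I*√21630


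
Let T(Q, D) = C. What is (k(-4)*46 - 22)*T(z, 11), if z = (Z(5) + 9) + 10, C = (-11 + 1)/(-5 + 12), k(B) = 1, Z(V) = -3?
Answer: -240/7 ≈ -34.286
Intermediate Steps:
C = -10/7 ≈ -1.4286
z = 16 (z = (-3 + 9) + 10 = 6 + 10 = 16)
T(Q, D) = -10/7
(k(-4)*46 - 22)*T(z, 11) = (1*46 - 22)*(-10/7) = (46 - 22)*(-10/7) = 24*(-10/7) = -240/7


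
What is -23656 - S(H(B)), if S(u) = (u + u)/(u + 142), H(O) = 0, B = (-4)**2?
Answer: -23656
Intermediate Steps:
B = 16
S(u) = 2*u/(142 + u) (S(u) = (2*u)/(142 + u) = 2*u/(142 + u))
-23656 - S(H(B)) = -23656 - 2*0/(142 + 0) = -23656 - 2*0/142 = -23656 - 1*0 = -23656 + 0 = -23656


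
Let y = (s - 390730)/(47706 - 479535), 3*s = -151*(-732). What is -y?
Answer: -117962/143943 ≈ -0.81950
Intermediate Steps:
s = 36844 (s = (-151*(-732))/3 = (1/3)*110532 = 36844)
y = 117962/143943 (y = (36844 - 390730)/(47706 - 479535) = -353886/(-431829) = -353886*(-1/431829) = 117962/143943 ≈ 0.81950)
-y = -1*117962/143943 = -117962/143943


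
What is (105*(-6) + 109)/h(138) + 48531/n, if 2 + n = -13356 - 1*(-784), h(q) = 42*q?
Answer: -143918365/36439452 ≈ -3.9495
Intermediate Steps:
n = -12574 (n = -2 + (-13356 - 1*(-784)) = -2 + (-13356 + 784) = -2 - 12572 = -12574)
(105*(-6) + 109)/h(138) + 48531/n = (105*(-6) + 109)/((42*138)) + 48531/(-12574) = (-630 + 109)/5796 + 48531*(-1/12574) = -521*1/5796 - 48531/12574 = -521/5796 - 48531/12574 = -143918365/36439452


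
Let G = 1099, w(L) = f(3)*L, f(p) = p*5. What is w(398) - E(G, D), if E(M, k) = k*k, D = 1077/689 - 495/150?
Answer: 283265227911/47472100 ≈ 5967.0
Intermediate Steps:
f(p) = 5*p
w(L) = 15*L (w(L) = (5*3)*L = 15*L)
D = -11967/6890 (D = 1077*(1/689) - 495*1/150 = 1077/689 - 33/10 = -11967/6890 ≈ -1.7369)
E(M, k) = k²
w(398) - E(G, D) = 15*398 - (-11967/6890)² = 5970 - 1*143209089/47472100 = 5970 - 143209089/47472100 = 283265227911/47472100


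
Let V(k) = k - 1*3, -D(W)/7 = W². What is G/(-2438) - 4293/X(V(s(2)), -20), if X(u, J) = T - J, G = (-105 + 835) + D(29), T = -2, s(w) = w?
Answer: -288153/1219 ≈ -236.38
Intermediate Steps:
D(W) = -7*W²
V(k) = -3 + k (V(k) = k - 3 = -3 + k)
G = -5157 (G = (-105 + 835) - 7*29² = 730 - 7*841 = 730 - 5887 = -5157)
X(u, J) = -2 - J
G/(-2438) - 4293/X(V(s(2)), -20) = -5157/(-2438) - 4293/(-2 - 1*(-20)) = -5157*(-1/2438) - 4293/(-2 + 20) = 5157/2438 - 4293/18 = 5157/2438 - 4293*1/18 = 5157/2438 - 477/2 = -288153/1219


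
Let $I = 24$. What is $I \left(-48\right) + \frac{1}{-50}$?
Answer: $- \frac{57601}{50} \approx -1152.0$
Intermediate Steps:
$I \left(-48\right) + \frac{1}{-50} = 24 \left(-48\right) + \frac{1}{-50} = -1152 - \frac{1}{50} = - \frac{57601}{50}$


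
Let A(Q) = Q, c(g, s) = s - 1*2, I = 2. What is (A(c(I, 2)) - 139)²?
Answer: 19321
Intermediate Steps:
c(g, s) = -2 + s (c(g, s) = s - 2 = -2 + s)
(A(c(I, 2)) - 139)² = ((-2 + 2) - 139)² = (0 - 139)² = (-139)² = 19321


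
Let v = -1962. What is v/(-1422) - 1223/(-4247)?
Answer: 559540/335513 ≈ 1.6677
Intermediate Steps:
v/(-1422) - 1223/(-4247) = -1962/(-1422) - 1223/(-4247) = -1962*(-1/1422) - 1223*(-1/4247) = 109/79 + 1223/4247 = 559540/335513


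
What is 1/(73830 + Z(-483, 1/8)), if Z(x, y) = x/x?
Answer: 1/73831 ≈ 1.3544e-5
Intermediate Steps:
Z(x, y) = 1
1/(73830 + Z(-483, 1/8)) = 1/(73830 + 1) = 1/73831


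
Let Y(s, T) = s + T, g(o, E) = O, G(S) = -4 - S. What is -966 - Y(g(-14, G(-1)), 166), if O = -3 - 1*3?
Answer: -1126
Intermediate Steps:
O = -6 (O = -3 - 3 = -6)
g(o, E) = -6
Y(s, T) = T + s
-966 - Y(g(-14, G(-1)), 166) = -966 - (166 - 6) = -966 - 1*160 = -966 - 160 = -1126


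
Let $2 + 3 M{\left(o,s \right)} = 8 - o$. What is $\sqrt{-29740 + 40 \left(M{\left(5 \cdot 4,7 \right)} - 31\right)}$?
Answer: $\frac{10 i \sqrt{2805}}{3} \approx 176.54 i$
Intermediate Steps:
$M{\left(o,s \right)} = 2 - \frac{o}{3}$ ($M{\left(o,s \right)} = - \frac{2}{3} + \frac{8 - o}{3} = - \frac{2}{3} - \left(- \frac{8}{3} + \frac{o}{3}\right) = 2 - \frac{o}{3}$)
$\sqrt{-29740 + 40 \left(M{\left(5 \cdot 4,7 \right)} - 31\right)} = \sqrt{-29740 + 40 \left(\left(2 - \frac{5 \cdot 4}{3}\right) - 31\right)} = \sqrt{-29740 + 40 \left(\left(2 - \frac{20}{3}\right) - 31\right)} = \sqrt{-29740 + 40 \left(- \frac{14}{3} - 31\right)} = \sqrt{-29740 + 40 \left(- \frac{107}{3}\right)} = \sqrt{-29740 - \frac{4280}{3}} = \sqrt{- \frac{93500}{3}} = \frac{10 i \sqrt{2805}}{3}$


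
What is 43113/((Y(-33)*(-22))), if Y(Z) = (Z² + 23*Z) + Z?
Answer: -14371/2178 ≈ -6.5983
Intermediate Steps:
Y(Z) = Z² + 24*Z
43113/((Y(-33)*(-22))) = 43113/((-33*(24 - 33)*(-22))) = 43113/((-33*(-9)*(-22))) = 43113/((297*(-22))) = 43113/(-6534) = 43113*(-1/6534) = -14371/2178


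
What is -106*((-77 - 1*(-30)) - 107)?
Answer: 16324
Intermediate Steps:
-106*((-77 - 1*(-30)) - 107) = -106*((-77 + 30) - 107) = -106*(-47 - 107) = -106*(-154) = 16324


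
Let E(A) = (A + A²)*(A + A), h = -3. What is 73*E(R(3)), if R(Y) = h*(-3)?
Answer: 118260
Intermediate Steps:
R(Y) = 9 (R(Y) = -3*(-3) = 9)
E(A) = 2*A*(A + A²) (E(A) = (A + A²)*(2*A) = 2*A*(A + A²))
73*E(R(3)) = 73*(2*9²*(1 + 9)) = 73*(2*81*10) = 73*1620 = 118260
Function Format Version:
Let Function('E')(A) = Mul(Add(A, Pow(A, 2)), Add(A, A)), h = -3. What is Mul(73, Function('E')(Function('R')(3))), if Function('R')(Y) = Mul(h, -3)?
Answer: 118260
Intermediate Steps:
Function('R')(Y) = 9 (Function('R')(Y) = Mul(-3, -3) = 9)
Function('E')(A) = Mul(2, A, Add(A, Pow(A, 2))) (Function('E')(A) = Mul(Add(A, Pow(A, 2)), Mul(2, A)) = Mul(2, A, Add(A, Pow(A, 2))))
Mul(73, Function('E')(Function('R')(3))) = Mul(73, Mul(2, Pow(9, 2), Add(1, 9))) = Mul(73, Mul(2, 81, 10)) = Mul(73, 1620) = 118260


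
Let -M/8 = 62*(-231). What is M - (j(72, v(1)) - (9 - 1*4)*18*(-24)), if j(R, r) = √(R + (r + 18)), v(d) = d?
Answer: 112416 - √91 ≈ 1.1241e+5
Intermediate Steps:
M = 114576 (M = -496*(-231) = -8*(-14322) = 114576)
j(R, r) = √(18 + R + r) (j(R, r) = √(R + (18 + r)) = √(18 + R + r))
M - (j(72, v(1)) - (9 - 1*4)*18*(-24)) = 114576 - (√(18 + 72 + 1) - (9 - 1*4)*18*(-24)) = 114576 - (√91 - (9 - 4)*18*(-24)) = 114576 - (√91 - 5*18*(-24)) = 114576 - (√91 - 90*(-24)) = 114576 - (√91 - 1*(-2160)) = 114576 - (√91 + 2160) = 114576 - (2160 + √91) = 114576 + (-2160 - √91) = 112416 - √91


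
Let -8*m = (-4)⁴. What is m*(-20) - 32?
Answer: 608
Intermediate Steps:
m = -32 (m = -⅛*(-4)⁴ = -⅛*256 = -32)
m*(-20) - 32 = -32*(-20) - 32 = 640 - 32 = 608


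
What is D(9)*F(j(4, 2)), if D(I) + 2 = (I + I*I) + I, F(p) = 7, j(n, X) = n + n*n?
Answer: 679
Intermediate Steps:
j(n, X) = n + n²
D(I) = -2 + I² + 2*I (D(I) = -2 + ((I + I*I) + I) = -2 + ((I + I²) + I) = -2 + (I² + 2*I) = -2 + I² + 2*I)
D(9)*F(j(4, 2)) = (-2 + 9² + 2*9)*7 = (-2 + 81 + 18)*7 = 97*7 = 679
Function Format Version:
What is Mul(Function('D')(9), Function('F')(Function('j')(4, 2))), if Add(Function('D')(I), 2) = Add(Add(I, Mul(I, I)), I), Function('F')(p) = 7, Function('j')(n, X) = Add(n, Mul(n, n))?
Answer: 679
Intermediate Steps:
Function('j')(n, X) = Add(n, Pow(n, 2))
Function('D')(I) = Add(-2, Pow(I, 2), Mul(2, I)) (Function('D')(I) = Add(-2, Add(Add(I, Mul(I, I)), I)) = Add(-2, Add(Add(I, Pow(I, 2)), I)) = Add(-2, Add(Pow(I, 2), Mul(2, I))) = Add(-2, Pow(I, 2), Mul(2, I)))
Mul(Function('D')(9), Function('F')(Function('j')(4, 2))) = Mul(Add(-2, Pow(9, 2), Mul(2, 9)), 7) = Mul(Add(-2, 81, 18), 7) = Mul(97, 7) = 679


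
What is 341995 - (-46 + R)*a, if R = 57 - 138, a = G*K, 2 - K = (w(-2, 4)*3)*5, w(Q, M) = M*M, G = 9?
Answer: 69961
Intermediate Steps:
w(Q, M) = M**2
K = -238 (K = 2 - 4**2*3*5 = 2 - 16*3*5 = 2 - 48*5 = 2 - 1*240 = 2 - 240 = -238)
a = -2142 (a = 9*(-238) = -2142)
R = -81
341995 - (-46 + R)*a = 341995 - (-46 - 81)*(-2142) = 341995 - (-127)*(-2142) = 341995 - 1*272034 = 341995 - 272034 = 69961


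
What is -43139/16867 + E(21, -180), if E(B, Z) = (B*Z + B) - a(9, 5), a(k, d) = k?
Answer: -63597995/16867 ≈ -3770.6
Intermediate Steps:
E(B, Z) = -9 + B + B*Z (E(B, Z) = (B*Z + B) - 1*9 = (B + B*Z) - 9 = -9 + B + B*Z)
-43139/16867 + E(21, -180) = -43139/16867 + (-9 + 21 + 21*(-180)) = -43139*1/16867 + (-9 + 21 - 3780) = -43139/16867 - 3768 = -63597995/16867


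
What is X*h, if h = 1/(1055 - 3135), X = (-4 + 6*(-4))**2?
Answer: -49/130 ≈ -0.37692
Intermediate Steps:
X = 784 (X = (-4 - 24)**2 = (-28)**2 = 784)
h = -1/2080 (h = 1/(-2080) = -1/2080 ≈ -0.00048077)
X*h = 784*(-1/2080) = -49/130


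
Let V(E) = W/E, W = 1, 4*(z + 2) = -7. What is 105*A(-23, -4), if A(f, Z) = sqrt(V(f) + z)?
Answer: 105*I*sqrt(8027)/46 ≈ 204.51*I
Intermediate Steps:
z = -15/4 (z = -2 + (1/4)*(-7) = -2 - 7/4 = -15/4 ≈ -3.7500)
V(E) = 1/E
A(f, Z) = sqrt(-15/4 + 1/f) (A(f, Z) = sqrt(1/f - 15/4) = sqrt(-15/4 + 1/f))
105*A(-23, -4) = 105*(sqrt(-15 + 4/(-23))/2) = 105*(sqrt(-15 + 4*(-1/23))/2) = 105*(sqrt(-15 - 4/23)/2) = 105*(sqrt(-349/23)/2) = 105*((I*sqrt(8027)/23)/2) = 105*(I*sqrt(8027)/46) = 105*I*sqrt(8027)/46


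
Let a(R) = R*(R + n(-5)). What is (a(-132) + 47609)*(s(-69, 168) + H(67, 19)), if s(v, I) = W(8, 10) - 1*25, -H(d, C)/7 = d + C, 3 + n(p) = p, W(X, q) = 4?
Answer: -41173447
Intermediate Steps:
n(p) = -3 + p
H(d, C) = -7*C - 7*d (H(d, C) = -7*(d + C) = -7*(C + d) = -7*C - 7*d)
a(R) = R*(-8 + R) (a(R) = R*(R + (-3 - 5)) = R*(R - 8) = R*(-8 + R))
s(v, I) = -21 (s(v, I) = 4 - 1*25 = 4 - 25 = -21)
(a(-132) + 47609)*(s(-69, 168) + H(67, 19)) = (-132*(-8 - 132) + 47609)*(-21 + (-7*19 - 7*67)) = (-132*(-140) + 47609)*(-21 + (-133 - 469)) = (18480 + 47609)*(-21 - 602) = 66089*(-623) = -41173447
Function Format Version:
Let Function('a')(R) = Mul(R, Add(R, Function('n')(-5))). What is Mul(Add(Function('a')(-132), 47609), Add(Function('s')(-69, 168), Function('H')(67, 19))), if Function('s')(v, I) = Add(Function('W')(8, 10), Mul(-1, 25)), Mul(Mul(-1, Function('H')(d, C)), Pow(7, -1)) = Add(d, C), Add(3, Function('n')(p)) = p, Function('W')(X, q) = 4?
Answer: -41173447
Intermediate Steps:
Function('n')(p) = Add(-3, p)
Function('H')(d, C) = Add(Mul(-7, C), Mul(-7, d)) (Function('H')(d, C) = Mul(-7, Add(d, C)) = Mul(-7, Add(C, d)) = Add(Mul(-7, C), Mul(-7, d)))
Function('a')(R) = Mul(R, Add(-8, R)) (Function('a')(R) = Mul(R, Add(R, Add(-3, -5))) = Mul(R, Add(R, -8)) = Mul(R, Add(-8, R)))
Function('s')(v, I) = -21 (Function('s')(v, I) = Add(4, Mul(-1, 25)) = Add(4, -25) = -21)
Mul(Add(Function('a')(-132), 47609), Add(Function('s')(-69, 168), Function('H')(67, 19))) = Mul(Add(Mul(-132, Add(-8, -132)), 47609), Add(-21, Add(Mul(-7, 19), Mul(-7, 67)))) = Mul(Add(Mul(-132, -140), 47609), Add(-21, Add(-133, -469))) = Mul(Add(18480, 47609), Add(-21, -602)) = Mul(66089, -623) = -41173447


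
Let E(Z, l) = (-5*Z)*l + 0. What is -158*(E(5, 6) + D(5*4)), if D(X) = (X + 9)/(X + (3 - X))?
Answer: 66518/3 ≈ 22173.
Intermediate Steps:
D(X) = 3 + X/3 (D(X) = (9 + X)/3 = (9 + X)*(1/3) = 3 + X/3)
E(Z, l) = -5*Z*l (E(Z, l) = -5*Z*l + 0 = -5*Z*l)
-158*(E(5, 6) + D(5*4)) = -158*(-5*5*6 + (3 + (5*4)/3)) = -158*(-150 + (3 + (1/3)*20)) = -158*(-150 + (3 + 20/3)) = -158*(-150 + 29/3) = -158*(-421/3) = 66518/3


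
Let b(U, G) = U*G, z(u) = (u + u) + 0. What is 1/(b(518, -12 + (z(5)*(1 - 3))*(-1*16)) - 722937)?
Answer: -1/563393 ≈ -1.7750e-6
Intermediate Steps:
z(u) = 2*u (z(u) = 2*u + 0 = 2*u)
b(U, G) = G*U
1/(b(518, -12 + (z(5)*(1 - 3))*(-1*16)) - 722937) = 1/((-12 + ((2*5)*(1 - 3))*(-1*16))*518 - 722937) = 1/((-12 + (10*(-2))*(-16))*518 - 722937) = 1/((-12 - 20*(-16))*518 - 722937) = 1/((-12 + 320)*518 - 722937) = 1/(308*518 - 722937) = 1/(159544 - 722937) = 1/(-563393) = -1/563393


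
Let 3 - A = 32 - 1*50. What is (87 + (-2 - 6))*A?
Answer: 1659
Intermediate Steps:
A = 21 (A = 3 - (32 - 1*50) = 3 - (32 - 50) = 3 - 1*(-18) = 3 + 18 = 21)
(87 + (-2 - 6))*A = (87 + (-2 - 6))*21 = (87 - 8)*21 = 79*21 = 1659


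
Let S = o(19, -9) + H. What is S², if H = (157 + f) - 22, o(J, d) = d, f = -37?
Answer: 7921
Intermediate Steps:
H = 98 (H = (157 - 37) - 22 = 120 - 22 = 98)
S = 89 (S = -9 + 98 = 89)
S² = 89² = 7921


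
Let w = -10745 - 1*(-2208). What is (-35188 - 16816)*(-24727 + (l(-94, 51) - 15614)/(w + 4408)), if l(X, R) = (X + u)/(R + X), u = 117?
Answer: 228273286820976/177547 ≈ 1.2857e+9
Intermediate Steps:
w = -8537 (w = -10745 + 2208 = -8537)
l(X, R) = (117 + X)/(R + X) (l(X, R) = (X + 117)/(R + X) = (117 + X)/(R + X))
(-35188 - 16816)*(-24727 + (l(-94, 51) - 15614)/(w + 4408)) = (-35188 - 16816)*(-24727 + ((117 - 94)/(51 - 94) - 15614)/(-8537 + 4408)) = -52004*(-24727 + (23/(-43) - 15614)/(-4129)) = -52004*(-24727 + (-1/43*23 - 15614)*(-1/4129)) = -52004*(-24727 + (-23/43 - 15614)*(-1/4129)) = -52004*(-24727 - 671425/43*(-1/4129)) = -52004*(-24727 + 671425/177547) = -52004*(-4389533244/177547) = 228273286820976/177547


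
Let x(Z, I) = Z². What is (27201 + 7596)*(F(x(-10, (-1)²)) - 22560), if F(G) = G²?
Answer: -437050320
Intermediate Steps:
(27201 + 7596)*(F(x(-10, (-1)²)) - 22560) = (27201 + 7596)*(((-10)²)² - 22560) = 34797*(100² - 22560) = 34797*(10000 - 22560) = 34797*(-12560) = -437050320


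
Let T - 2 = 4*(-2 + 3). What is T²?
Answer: 36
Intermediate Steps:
T = 6 (T = 2 + 4*(-2 + 3) = 2 + 4*1 = 2 + 4 = 6)
T² = 6² = 36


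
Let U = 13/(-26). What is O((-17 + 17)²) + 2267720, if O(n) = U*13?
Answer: 4535427/2 ≈ 2.2677e+6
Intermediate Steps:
U = -½ (U = 13*(-1/26) = -½ ≈ -0.50000)
O(n) = -13/2 (O(n) = -½*13 = -13/2)
O((-17 + 17)²) + 2267720 = -13/2 + 2267720 = 4535427/2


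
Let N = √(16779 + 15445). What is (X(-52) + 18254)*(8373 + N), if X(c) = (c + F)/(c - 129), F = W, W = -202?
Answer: 27666301044/181 + 13216912*√2014/181 ≈ 1.5613e+8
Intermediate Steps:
F = -202
X(c) = (-202 + c)/(-129 + c) (X(c) = (c - 202)/(c - 129) = (-202 + c)/(-129 + c))
N = 4*√2014 (N = √32224 = 4*√2014 ≈ 179.51)
(X(-52) + 18254)*(8373 + N) = ((-202 - 52)/(-129 - 52) + 18254)*(8373 + 4*√2014) = (-254/(-181) + 18254)*(8373 + 4*√2014) = (-1/181*(-254) + 18254)*(8373 + 4*√2014) = (254/181 + 18254)*(8373 + 4*√2014) = 3304228*(8373 + 4*√2014)/181 = 27666301044/181 + 13216912*√2014/181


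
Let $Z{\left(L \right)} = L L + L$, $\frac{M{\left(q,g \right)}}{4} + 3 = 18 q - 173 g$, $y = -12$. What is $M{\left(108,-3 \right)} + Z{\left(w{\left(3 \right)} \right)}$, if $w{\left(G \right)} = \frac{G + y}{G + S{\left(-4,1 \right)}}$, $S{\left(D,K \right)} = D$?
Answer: $9930$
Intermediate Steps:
$M{\left(q,g \right)} = -12 - 692 g + 72 q$ ($M{\left(q,g \right)} = -12 + 4 \left(18 q - 173 g\right) = -12 + 4 \left(- 173 g + 18 q\right) = -12 - \left(- 72 q + 692 g\right) = -12 - 692 g + 72 q$)
$w{\left(G \right)} = \frac{-12 + G}{-4 + G}$ ($w{\left(G \right)} = \frac{G - 12}{G - 4} = \frac{-12 + G}{-4 + G}$)
$Z{\left(L \right)} = L + L^{2}$ ($Z{\left(L \right)} = L^{2} + L = L + L^{2}$)
$M{\left(108,-3 \right)} + Z{\left(w{\left(3 \right)} \right)} = \left(-12 - -2076 + 72 \cdot 108\right) + \frac{-12 + 3}{-4 + 3} \left(1 + \frac{-12 + 3}{-4 + 3}\right) = \left(-12 + 2076 + 7776\right) + \frac{1}{-1} \left(-9\right) \left(1 + \frac{1}{-1} \left(-9\right)\right) = 9840 + \left(-1\right) \left(-9\right) \left(1 - -9\right) = 9840 + 9 \left(1 + 9\right) = 9840 + 9 \cdot 10 = 9840 + 90 = 9930$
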